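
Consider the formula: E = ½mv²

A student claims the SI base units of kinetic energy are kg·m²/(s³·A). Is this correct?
Units of each symbol in E = ½mv²:
  m (mass): kg
  v (speed): m/s  → to the power 2, contributes m²/s²
  The factor ½ is dimensionless.

Multiplying the contributions: [kg] · [m²/s²]
Adding exponents of each base unit: kg: 1, m: 2, s: -2
SI base units of kinetic energy: kg·m²/s²

The claimed units kg·m²/(s³·A) (exponents kg: 1, m: 2, s: -3, A: -1) do not match the derived units kg·m²/s² (exponents kg: 1, m: 2, s: -2), so the claim is incorrect.

Answer: No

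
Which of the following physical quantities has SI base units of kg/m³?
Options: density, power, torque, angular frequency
Checking the SI base units of each option:
  density (ρ = m/V): kg/m³  ✓ matches
  power (P = W/t): kg·m²/s³  ✗
  torque (τ = Fr): kg·m²/s²  ✗
  angular frequency (ω = 2πf): 1/s  ✗

Only density has units kg/m³.

Answer: density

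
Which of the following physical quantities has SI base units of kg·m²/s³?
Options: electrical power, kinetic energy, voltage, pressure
Checking the SI base units of each option:
  electrical power (P = IV): kg·m²/s³  ✓ matches
  kinetic energy (E = ½mv²): kg·m²/s²  ✗
  voltage (V = IR): kg·m²/(s³·A)  ✗
  pressure (P = F/A): kg/(m·s²)  ✗

Only electrical power has units kg·m²/s³.

Answer: electrical power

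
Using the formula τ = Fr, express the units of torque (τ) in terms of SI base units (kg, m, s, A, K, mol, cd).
Units of each symbol in τ = Fr:
  F (force): kg·m/s²
  r (lever arm): m

Multiplying the contributions: [kg·m/s²] · [m]
Adding exponents of each base unit: kg: 1, m: 2, s: -2
SI base units of torque: kg·m²/s²

Answer: kg·m²/s²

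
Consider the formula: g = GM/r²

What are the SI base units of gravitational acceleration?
Units of each symbol in g = GM/r²:
  G (gravitational constant): m³/(kg·s²)
  M (mass): kg
  r (distance): m  → to the power 2 in the denominator, contributes 1/m²

Multiplying the contributions: [m³/(kg·s²)] · [kg] · [1/m²]
Adding exponents of each base unit: m: 1, s: -2
SI base units of gravitational acceleration: m/s²

Answer: m/s²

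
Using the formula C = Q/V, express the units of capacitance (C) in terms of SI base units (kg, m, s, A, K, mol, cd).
Units of each symbol in C = Q/V:
  Q (charge, in coulombs): s·A
  V (voltage, in volts): kg·m²/(s³·A)  → in the denominator, contributes s³·A/(kg·m²)

Multiplying the contributions: [s·A] · [s³·A/(kg·m²)]
Adding exponents of each base unit: kg: -1, m: -2, s: 4, A: 2
SI base units of capacitance: s⁴·A²/(kg·m²)

Answer: s⁴·A²/(kg·m²)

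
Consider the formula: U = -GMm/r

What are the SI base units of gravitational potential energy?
Units of each symbol in U = -GMm/r:
  G (gravitational constant): m³/(kg·s²)
  M (mass): kg
  m (mass): kg
  r (distance): m  → in the denominator, contributes 1/m
  The minus sign does not affect the units.

Multiplying the contributions: [m³/(kg·s²)] · [kg] · [kg] · [1/m]
Adding exponents of each base unit: kg: 1, m: 2, s: -2
SI base units of gravitational potential energy: kg·m²/s²

Answer: kg·m²/s²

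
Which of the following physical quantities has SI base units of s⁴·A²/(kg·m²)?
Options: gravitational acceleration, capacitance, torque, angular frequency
Checking the SI base units of each option:
  gravitational acceleration (g = GM/r²): m/s²  ✗
  capacitance (C = Q/V): s⁴·A²/(kg·m²)  ✓ matches
  torque (τ = Fr): kg·m²/s²  ✗
  angular frequency (ω = 2πf): 1/s  ✗

Only capacitance has units s⁴·A²/(kg·m²).

Answer: capacitance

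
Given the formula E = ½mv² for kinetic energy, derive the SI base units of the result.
Units of each symbol in E = ½mv²:
  m (mass): kg
  v (speed): m/s  → to the power 2, contributes m²/s²
  The factor ½ is dimensionless.

Multiplying the contributions: [kg] · [m²/s²]
Adding exponents of each base unit: kg: 1, m: 2, s: -2
SI base units of kinetic energy: kg·m²/s²

Answer: kg·m²/s²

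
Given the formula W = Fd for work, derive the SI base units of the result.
Units of each symbol in W = Fd:
  F (force): kg·m/s²
  d (displacement): m

Multiplying the contributions: [kg·m/s²] · [m]
Adding exponents of each base unit: kg: 1, m: 2, s: -2
SI base units of work: kg·m²/s²

Answer: kg·m²/s²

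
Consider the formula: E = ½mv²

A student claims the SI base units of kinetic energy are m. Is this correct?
Units of each symbol in E = ½mv²:
  m (mass): kg
  v (speed): m/s  → to the power 2, contributes m²/s²
  The factor ½ is dimensionless.

Multiplying the contributions: [kg] · [m²/s²]
Adding exponents of each base unit: kg: 1, m: 2, s: -2
SI base units of kinetic energy: kg·m²/s²

The claimed units m (exponents m: 1) do not match the derived units kg·m²/s² (exponents kg: 1, m: 2, s: -2), so the claim is incorrect.

Answer: No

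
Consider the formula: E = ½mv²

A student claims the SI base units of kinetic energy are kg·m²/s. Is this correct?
Units of each symbol in E = ½mv²:
  m (mass): kg
  v (speed): m/s  → to the power 2, contributes m²/s²
  The factor ½ is dimensionless.

Multiplying the contributions: [kg] · [m²/s²]
Adding exponents of each base unit: kg: 1, m: 2, s: -2
SI base units of kinetic energy: kg·m²/s²

The claimed units kg·m²/s (exponents kg: 1, m: 2, s: -1) do not match the derived units kg·m²/s² (exponents kg: 1, m: 2, s: -2), so the claim is incorrect.

Answer: No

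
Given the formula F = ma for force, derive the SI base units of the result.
Units of each symbol in F = ma:
  m (mass): kg
  a (acceleration): m/s²

Multiplying the contributions: [kg] · [m/s²]
Adding exponents of each base unit: kg: 1, m: 1, s: -2
SI base units of force: kg·m/s²

Answer: kg·m/s²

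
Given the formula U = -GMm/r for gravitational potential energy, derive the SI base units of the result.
Units of each symbol in U = -GMm/r:
  G (gravitational constant): m³/(kg·s²)
  M (mass): kg
  m (mass): kg
  r (distance): m  → in the denominator, contributes 1/m
  The minus sign does not affect the units.

Multiplying the contributions: [m³/(kg·s²)] · [kg] · [kg] · [1/m]
Adding exponents of each base unit: kg: 1, m: 2, s: -2
SI base units of gravitational potential energy: kg·m²/s²

Answer: kg·m²/s²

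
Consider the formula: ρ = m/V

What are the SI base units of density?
Units of each symbol in ρ = m/V:
  m (mass): kg
  V (volume): m³  → in the denominator, contributes 1/m³

Multiplying the contributions: [kg] · [1/m³]
Adding exponents of each base unit: kg: 1, m: -3
SI base units of density: kg/m³

Answer: kg/m³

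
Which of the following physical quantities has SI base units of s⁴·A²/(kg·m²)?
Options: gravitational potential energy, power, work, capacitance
Checking the SI base units of each option:
  gravitational potential energy (U = -GMm/r): kg·m²/s²  ✗
  power (P = W/t): kg·m²/s³  ✗
  work (W = Fd): kg·m²/s²  ✗
  capacitance (C = Q/V): s⁴·A²/(kg·m²)  ✓ matches

Only capacitance has units s⁴·A²/(kg·m²).

Answer: capacitance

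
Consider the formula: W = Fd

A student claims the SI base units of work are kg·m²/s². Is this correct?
Units of each symbol in W = Fd:
  F (force): kg·m/s²
  d (displacement): m

Multiplying the contributions: [kg·m/s²] · [m]
Adding exponents of each base unit: kg: 1, m: 2, s: -2
SI base units of work: kg·m²/s²

The claimed units kg·m²/s² match the derived units, so the claim is correct.

Answer: Yes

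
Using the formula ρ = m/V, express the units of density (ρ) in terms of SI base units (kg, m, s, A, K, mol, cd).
Units of each symbol in ρ = m/V:
  m (mass): kg
  V (volume): m³  → in the denominator, contributes 1/m³

Multiplying the contributions: [kg] · [1/m³]
Adding exponents of each base unit: kg: 1, m: -3
SI base units of density: kg/m³

Answer: kg/m³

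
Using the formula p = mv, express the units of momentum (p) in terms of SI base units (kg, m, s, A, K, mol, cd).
Units of each symbol in p = mv:
  m (mass): kg
  v (velocity): m/s

Multiplying the contributions: [kg] · [m/s]
Adding exponents of each base unit: kg: 1, m: 1, s: -1
SI base units of momentum: kg·m/s

Answer: kg·m/s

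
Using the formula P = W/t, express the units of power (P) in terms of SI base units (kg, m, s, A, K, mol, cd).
Units of each symbol in P = W/t:
  W (work): kg·m²/s²
  t (time): s  → in the denominator, contributes 1/s

Multiplying the contributions: [kg·m²/s²] · [1/s]
Adding exponents of each base unit: kg: 1, m: 2, s: -3
SI base units of power: kg·m²/s³

Answer: kg·m²/s³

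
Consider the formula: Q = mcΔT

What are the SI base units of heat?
Units of each symbol in Q = mcΔT:
  m (mass): kg
  c (specific heat capacity, in J/(kg·K)): m²/(s²·K)
  ΔT (temperature change): K

Multiplying the contributions: [kg] · [m²/(s²·K)] · [K]
Adding exponents of each base unit: kg: 1, m: 2, s: -2
SI base units of heat: kg·m²/s²

Answer: kg·m²/s²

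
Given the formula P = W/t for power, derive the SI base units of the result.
Units of each symbol in P = W/t:
  W (work): kg·m²/s²
  t (time): s  → in the denominator, contributes 1/s

Multiplying the contributions: [kg·m²/s²] · [1/s]
Adding exponents of each base unit: kg: 1, m: 2, s: -3
SI base units of power: kg·m²/s³

Answer: kg·m²/s³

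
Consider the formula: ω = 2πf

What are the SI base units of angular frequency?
Units of each symbol in ω = 2πf:
  f (frequency): 1/s
  The factor 2π is dimensionless.

Multiplying the contributions: [1/s]
Adding exponents of each base unit: s: -1
SI base units of angular frequency: 1/s

Answer: 1/s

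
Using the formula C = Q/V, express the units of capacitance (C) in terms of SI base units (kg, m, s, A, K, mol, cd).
Units of each symbol in C = Q/V:
  Q (charge, in coulombs): s·A
  V (voltage, in volts): kg·m²/(s³·A)  → in the denominator, contributes s³·A/(kg·m²)

Multiplying the contributions: [s·A] · [s³·A/(kg·m²)]
Adding exponents of each base unit: kg: -1, m: -2, s: 4, A: 2
SI base units of capacitance: s⁴·A²/(kg·m²)

Answer: s⁴·A²/(kg·m²)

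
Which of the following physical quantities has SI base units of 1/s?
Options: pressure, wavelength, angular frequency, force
Checking the SI base units of each option:
  pressure (P = F/A): kg/(m·s²)  ✗
  wavelength (λ = v/f): m  ✗
  angular frequency (ω = 2πf): 1/s  ✓ matches
  force (F = ma): kg·m/s²  ✗

Only angular frequency has units 1/s.

Answer: angular frequency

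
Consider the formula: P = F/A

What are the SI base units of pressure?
Units of each symbol in P = F/A:
  F (force): kg·m/s²
  A (area): m²  → in the denominator, contributes 1/m²

Multiplying the contributions: [kg·m/s²] · [1/m²]
Adding exponents of each base unit: kg: 1, m: -1, s: -2
SI base units of pressure: kg/(m·s²)

Answer: kg/(m·s²)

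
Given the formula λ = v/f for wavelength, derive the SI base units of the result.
Units of each symbol in λ = v/f:
  v (wave speed): m/s
  f (frequency): 1/s  → in the denominator, contributes s

Multiplying the contributions: [m/s] · [s]
Adding exponents of each base unit: m: 1
SI base units of wavelength: m

Answer: m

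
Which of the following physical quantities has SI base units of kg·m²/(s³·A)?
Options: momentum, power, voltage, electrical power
Checking the SI base units of each option:
  momentum (p = mv): kg·m/s  ✗
  power (P = W/t): kg·m²/s³  ✗
  voltage (V = IR): kg·m²/(s³·A)  ✓ matches
  electrical power (P = IV): kg·m²/s³  ✗

Only voltage has units kg·m²/(s³·A).

Answer: voltage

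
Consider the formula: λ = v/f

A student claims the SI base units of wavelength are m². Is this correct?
Units of each symbol in λ = v/f:
  v (wave speed): m/s
  f (frequency): 1/s  → in the denominator, contributes s

Multiplying the contributions: [m/s] · [s]
Adding exponents of each base unit: m: 1
SI base units of wavelength: m

The claimed units m² (exponents m: 2) do not match the derived units m (exponents m: 1), so the claim is incorrect.

Answer: No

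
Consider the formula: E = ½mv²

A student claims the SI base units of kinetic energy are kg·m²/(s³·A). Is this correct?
Units of each symbol in E = ½mv²:
  m (mass): kg
  v (speed): m/s  → to the power 2, contributes m²/s²
  The factor ½ is dimensionless.

Multiplying the contributions: [kg] · [m²/s²]
Adding exponents of each base unit: kg: 1, m: 2, s: -2
SI base units of kinetic energy: kg·m²/s²

The claimed units kg·m²/(s³·A) (exponents kg: 1, m: 2, s: -3, A: -1) do not match the derived units kg·m²/s² (exponents kg: 1, m: 2, s: -2), so the claim is incorrect.

Answer: No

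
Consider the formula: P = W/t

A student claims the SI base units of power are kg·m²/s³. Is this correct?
Units of each symbol in P = W/t:
  W (work): kg·m²/s²
  t (time): s  → in the denominator, contributes 1/s

Multiplying the contributions: [kg·m²/s²] · [1/s]
Adding exponents of each base unit: kg: 1, m: 2, s: -3
SI base units of power: kg·m²/s³

The claimed units kg·m²/s³ match the derived units, so the claim is correct.

Answer: Yes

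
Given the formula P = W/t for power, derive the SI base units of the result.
Units of each symbol in P = W/t:
  W (work): kg·m²/s²
  t (time): s  → in the denominator, contributes 1/s

Multiplying the contributions: [kg·m²/s²] · [1/s]
Adding exponents of each base unit: kg: 1, m: 2, s: -3
SI base units of power: kg·m²/s³

Answer: kg·m²/s³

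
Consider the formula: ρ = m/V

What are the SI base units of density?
Units of each symbol in ρ = m/V:
  m (mass): kg
  V (volume): m³  → in the denominator, contributes 1/m³

Multiplying the contributions: [kg] · [1/m³]
Adding exponents of each base unit: kg: 1, m: -3
SI base units of density: kg/m³

Answer: kg/m³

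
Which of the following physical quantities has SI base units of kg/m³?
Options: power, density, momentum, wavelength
Checking the SI base units of each option:
  power (P = W/t): kg·m²/s³  ✗
  density (ρ = m/V): kg/m³  ✓ matches
  momentum (p = mv): kg·m/s  ✗
  wavelength (λ = v/f): m  ✗

Only density has units kg/m³.

Answer: density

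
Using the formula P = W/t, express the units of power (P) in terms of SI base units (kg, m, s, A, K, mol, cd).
Units of each symbol in P = W/t:
  W (work): kg·m²/s²
  t (time): s  → in the denominator, contributes 1/s

Multiplying the contributions: [kg·m²/s²] · [1/s]
Adding exponents of each base unit: kg: 1, m: 2, s: -3
SI base units of power: kg·m²/s³

Answer: kg·m²/s³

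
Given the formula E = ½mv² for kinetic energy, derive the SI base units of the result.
Units of each symbol in E = ½mv²:
  m (mass): kg
  v (speed): m/s  → to the power 2, contributes m²/s²
  The factor ½ is dimensionless.

Multiplying the contributions: [kg] · [m²/s²]
Adding exponents of each base unit: kg: 1, m: 2, s: -2
SI base units of kinetic energy: kg·m²/s²

Answer: kg·m²/s²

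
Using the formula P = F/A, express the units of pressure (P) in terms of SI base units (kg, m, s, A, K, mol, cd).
Units of each symbol in P = F/A:
  F (force): kg·m/s²
  A (area): m²  → in the denominator, contributes 1/m²

Multiplying the contributions: [kg·m/s²] · [1/m²]
Adding exponents of each base unit: kg: 1, m: -1, s: -2
SI base units of pressure: kg/(m·s²)

Answer: kg/(m·s²)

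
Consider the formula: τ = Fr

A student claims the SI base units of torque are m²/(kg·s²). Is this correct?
Units of each symbol in τ = Fr:
  F (force): kg·m/s²
  r (lever arm): m

Multiplying the contributions: [kg·m/s²] · [m]
Adding exponents of each base unit: kg: 1, m: 2, s: -2
SI base units of torque: kg·m²/s²

The claimed units m²/(kg·s²) (exponents kg: -1, m: 2, s: -2) do not match the derived units kg·m²/s² (exponents kg: 1, m: 2, s: -2), so the claim is incorrect.

Answer: No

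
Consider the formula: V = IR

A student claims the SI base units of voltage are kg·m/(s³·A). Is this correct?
Units of each symbol in V = IR:
  I (current): A
  R (resistance, in ohms): kg·m²/(s³·A²)

Multiplying the contributions: [A] · [kg·m²/(s³·A²)]
Adding exponents of each base unit: kg: 1, m: 2, s: -3, A: -1
SI base units of voltage: kg·m²/(s³·A)

The claimed units kg·m/(s³·A) (exponents kg: 1, m: 1, s: -3, A: -1) do not match the derived units kg·m²/(s³·A) (exponents kg: 1, m: 2, s: -3, A: -1), so the claim is incorrect.

Answer: No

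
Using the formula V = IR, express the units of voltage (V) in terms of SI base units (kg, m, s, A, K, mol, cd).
Units of each symbol in V = IR:
  I (current): A
  R (resistance, in ohms): kg·m²/(s³·A²)

Multiplying the contributions: [A] · [kg·m²/(s³·A²)]
Adding exponents of each base unit: kg: 1, m: 2, s: -3, A: -1
SI base units of voltage: kg·m²/(s³·A)

Answer: kg·m²/(s³·A)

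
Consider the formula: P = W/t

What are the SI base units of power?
Units of each symbol in P = W/t:
  W (work): kg·m²/s²
  t (time): s  → in the denominator, contributes 1/s

Multiplying the contributions: [kg·m²/s²] · [1/s]
Adding exponents of each base unit: kg: 1, m: 2, s: -3
SI base units of power: kg·m²/s³

Answer: kg·m²/s³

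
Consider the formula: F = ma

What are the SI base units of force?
Units of each symbol in F = ma:
  m (mass): kg
  a (acceleration): m/s²

Multiplying the contributions: [kg] · [m/s²]
Adding exponents of each base unit: kg: 1, m: 1, s: -2
SI base units of force: kg·m/s²

Answer: kg·m/s²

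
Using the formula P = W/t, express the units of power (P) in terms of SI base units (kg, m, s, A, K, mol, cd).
Units of each symbol in P = W/t:
  W (work): kg·m²/s²
  t (time): s  → in the denominator, contributes 1/s

Multiplying the contributions: [kg·m²/s²] · [1/s]
Adding exponents of each base unit: kg: 1, m: 2, s: -3
SI base units of power: kg·m²/s³

Answer: kg·m²/s³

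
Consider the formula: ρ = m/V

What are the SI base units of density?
Units of each symbol in ρ = m/V:
  m (mass): kg
  V (volume): m³  → in the denominator, contributes 1/m³

Multiplying the contributions: [kg] · [1/m³]
Adding exponents of each base unit: kg: 1, m: -3
SI base units of density: kg/m³

Answer: kg/m³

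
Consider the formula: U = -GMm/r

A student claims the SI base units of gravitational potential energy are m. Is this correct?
Units of each symbol in U = -GMm/r:
  G (gravitational constant): m³/(kg·s²)
  M (mass): kg
  m (mass): kg
  r (distance): m  → in the denominator, contributes 1/m
  The minus sign does not affect the units.

Multiplying the contributions: [m³/(kg·s²)] · [kg] · [kg] · [1/m]
Adding exponents of each base unit: kg: 1, m: 2, s: -2
SI base units of gravitational potential energy: kg·m²/s²

The claimed units m (exponents m: 1) do not match the derived units kg·m²/s² (exponents kg: 1, m: 2, s: -2), so the claim is incorrect.

Answer: No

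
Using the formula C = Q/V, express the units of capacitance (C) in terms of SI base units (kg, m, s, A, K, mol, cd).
Units of each symbol in C = Q/V:
  Q (charge, in coulombs): s·A
  V (voltage, in volts): kg·m²/(s³·A)  → in the denominator, contributes s³·A/(kg·m²)

Multiplying the contributions: [s·A] · [s³·A/(kg·m²)]
Adding exponents of each base unit: kg: -1, m: -2, s: 4, A: 2
SI base units of capacitance: s⁴·A²/(kg·m²)

Answer: s⁴·A²/(kg·m²)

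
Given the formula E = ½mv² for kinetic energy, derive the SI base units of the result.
Units of each symbol in E = ½mv²:
  m (mass): kg
  v (speed): m/s  → to the power 2, contributes m²/s²
  The factor ½ is dimensionless.

Multiplying the contributions: [kg] · [m²/s²]
Adding exponents of each base unit: kg: 1, m: 2, s: -2
SI base units of kinetic energy: kg·m²/s²

Answer: kg·m²/s²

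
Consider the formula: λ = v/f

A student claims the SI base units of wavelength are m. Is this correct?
Units of each symbol in λ = v/f:
  v (wave speed): m/s
  f (frequency): 1/s  → in the denominator, contributes s

Multiplying the contributions: [m/s] · [s]
Adding exponents of each base unit: m: 1
SI base units of wavelength: m

The claimed units m match the derived units, so the claim is correct.

Answer: Yes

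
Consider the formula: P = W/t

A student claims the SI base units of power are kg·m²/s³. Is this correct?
Units of each symbol in P = W/t:
  W (work): kg·m²/s²
  t (time): s  → in the denominator, contributes 1/s

Multiplying the contributions: [kg·m²/s²] · [1/s]
Adding exponents of each base unit: kg: 1, m: 2, s: -3
SI base units of power: kg·m²/s³

The claimed units kg·m²/s³ match the derived units, so the claim is correct.

Answer: Yes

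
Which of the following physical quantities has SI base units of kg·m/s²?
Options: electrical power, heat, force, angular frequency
Checking the SI base units of each option:
  electrical power (P = IV): kg·m²/s³  ✗
  heat (Q = mcΔT): kg·m²/s²  ✗
  force (F = ma): kg·m/s²  ✓ matches
  angular frequency (ω = 2πf): 1/s  ✗

Only force has units kg·m/s².

Answer: force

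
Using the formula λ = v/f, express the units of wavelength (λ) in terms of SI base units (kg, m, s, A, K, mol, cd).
Units of each symbol in λ = v/f:
  v (wave speed): m/s
  f (frequency): 1/s  → in the denominator, contributes s

Multiplying the contributions: [m/s] · [s]
Adding exponents of each base unit: m: 1
SI base units of wavelength: m

Answer: m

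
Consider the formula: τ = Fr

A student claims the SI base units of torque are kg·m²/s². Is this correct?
Units of each symbol in τ = Fr:
  F (force): kg·m/s²
  r (lever arm): m

Multiplying the contributions: [kg·m/s²] · [m]
Adding exponents of each base unit: kg: 1, m: 2, s: -2
SI base units of torque: kg·m²/s²

The claimed units kg·m²/s² match the derived units, so the claim is correct.

Answer: Yes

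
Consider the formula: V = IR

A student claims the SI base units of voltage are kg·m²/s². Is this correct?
Units of each symbol in V = IR:
  I (current): A
  R (resistance, in ohms): kg·m²/(s³·A²)

Multiplying the contributions: [A] · [kg·m²/(s³·A²)]
Adding exponents of each base unit: kg: 1, m: 2, s: -3, A: -1
SI base units of voltage: kg·m²/(s³·A)

The claimed units kg·m²/s² (exponents kg: 1, m: 2, s: -2) do not match the derived units kg·m²/(s³·A) (exponents kg: 1, m: 2, s: -3, A: -1), so the claim is incorrect.

Answer: No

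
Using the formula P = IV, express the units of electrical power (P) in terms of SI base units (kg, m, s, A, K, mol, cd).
Units of each symbol in P = IV:
  I (current): A
  V (voltage, in volts): kg·m²/(s³·A)

Multiplying the contributions: [A] · [kg·m²/(s³·A)]
Adding exponents of each base unit: kg: 1, m: 2, s: -3
SI base units of electrical power: kg·m²/s³

Answer: kg·m²/s³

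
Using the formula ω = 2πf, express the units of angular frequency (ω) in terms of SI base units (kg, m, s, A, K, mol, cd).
Units of each symbol in ω = 2πf:
  f (frequency): 1/s
  The factor 2π is dimensionless.

Multiplying the contributions: [1/s]
Adding exponents of each base unit: s: -1
SI base units of angular frequency: 1/s

Answer: 1/s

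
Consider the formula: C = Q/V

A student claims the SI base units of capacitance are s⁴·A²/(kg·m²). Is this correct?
Units of each symbol in C = Q/V:
  Q (charge, in coulombs): s·A
  V (voltage, in volts): kg·m²/(s³·A)  → in the denominator, contributes s³·A/(kg·m²)

Multiplying the contributions: [s·A] · [s³·A/(kg·m²)]
Adding exponents of each base unit: kg: -1, m: -2, s: 4, A: 2
SI base units of capacitance: s⁴·A²/(kg·m²)

The claimed units s⁴·A²/(kg·m²) match the derived units, so the claim is correct.

Answer: Yes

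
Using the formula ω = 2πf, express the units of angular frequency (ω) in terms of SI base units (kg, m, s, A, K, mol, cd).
Units of each symbol in ω = 2πf:
  f (frequency): 1/s
  The factor 2π is dimensionless.

Multiplying the contributions: [1/s]
Adding exponents of each base unit: s: -1
SI base units of angular frequency: 1/s

Answer: 1/s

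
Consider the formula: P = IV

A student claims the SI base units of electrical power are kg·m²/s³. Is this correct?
Units of each symbol in P = IV:
  I (current): A
  V (voltage, in volts): kg·m²/(s³·A)

Multiplying the contributions: [A] · [kg·m²/(s³·A)]
Adding exponents of each base unit: kg: 1, m: 2, s: -3
SI base units of electrical power: kg·m²/s³

The claimed units kg·m²/s³ match the derived units, so the claim is correct.

Answer: Yes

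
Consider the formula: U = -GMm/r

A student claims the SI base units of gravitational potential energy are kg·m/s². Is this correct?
Units of each symbol in U = -GMm/r:
  G (gravitational constant): m³/(kg·s²)
  M (mass): kg
  m (mass): kg
  r (distance): m  → in the denominator, contributes 1/m
  The minus sign does not affect the units.

Multiplying the contributions: [m³/(kg·s²)] · [kg] · [kg] · [1/m]
Adding exponents of each base unit: kg: 1, m: 2, s: -2
SI base units of gravitational potential energy: kg·m²/s²

The claimed units kg·m/s² (exponents kg: 1, m: 1, s: -2) do not match the derived units kg·m²/s² (exponents kg: 1, m: 2, s: -2), so the claim is incorrect.

Answer: No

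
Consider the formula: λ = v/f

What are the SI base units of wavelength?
Units of each symbol in λ = v/f:
  v (wave speed): m/s
  f (frequency): 1/s  → in the denominator, contributes s

Multiplying the contributions: [m/s] · [s]
Adding exponents of each base unit: m: 1
SI base units of wavelength: m

Answer: m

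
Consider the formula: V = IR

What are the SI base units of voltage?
Units of each symbol in V = IR:
  I (current): A
  R (resistance, in ohms): kg·m²/(s³·A²)

Multiplying the contributions: [A] · [kg·m²/(s³·A²)]
Adding exponents of each base unit: kg: 1, m: 2, s: -3, A: -1
SI base units of voltage: kg·m²/(s³·A)

Answer: kg·m²/(s³·A)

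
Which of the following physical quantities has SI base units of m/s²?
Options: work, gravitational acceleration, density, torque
Checking the SI base units of each option:
  work (W = Fd): kg·m²/s²  ✗
  gravitational acceleration (g = GM/r²): m/s²  ✓ matches
  density (ρ = m/V): kg/m³  ✗
  torque (τ = Fr): kg·m²/s²  ✗

Only gravitational acceleration has units m/s².

Answer: gravitational acceleration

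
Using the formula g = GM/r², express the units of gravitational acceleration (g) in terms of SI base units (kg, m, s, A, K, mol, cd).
Units of each symbol in g = GM/r²:
  G (gravitational constant): m³/(kg·s²)
  M (mass): kg
  r (distance): m  → to the power 2 in the denominator, contributes 1/m²

Multiplying the contributions: [m³/(kg·s²)] · [kg] · [1/m²]
Adding exponents of each base unit: m: 1, s: -2
SI base units of gravitational acceleration: m/s²

Answer: m/s²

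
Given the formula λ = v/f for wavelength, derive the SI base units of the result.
Units of each symbol in λ = v/f:
  v (wave speed): m/s
  f (frequency): 1/s  → in the denominator, contributes s

Multiplying the contributions: [m/s] · [s]
Adding exponents of each base unit: m: 1
SI base units of wavelength: m

Answer: m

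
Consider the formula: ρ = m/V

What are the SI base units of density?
Units of each symbol in ρ = m/V:
  m (mass): kg
  V (volume): m³  → in the denominator, contributes 1/m³

Multiplying the contributions: [kg] · [1/m³]
Adding exponents of each base unit: kg: 1, m: -3
SI base units of density: kg/m³

Answer: kg/m³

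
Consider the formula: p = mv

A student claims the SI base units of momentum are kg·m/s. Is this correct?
Units of each symbol in p = mv:
  m (mass): kg
  v (velocity): m/s

Multiplying the contributions: [kg] · [m/s]
Adding exponents of each base unit: kg: 1, m: 1, s: -1
SI base units of momentum: kg·m/s

The claimed units kg·m/s match the derived units, so the claim is correct.

Answer: Yes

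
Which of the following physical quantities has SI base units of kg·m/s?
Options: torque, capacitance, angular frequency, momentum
Checking the SI base units of each option:
  torque (τ = Fr): kg·m²/s²  ✗
  capacitance (C = Q/V): s⁴·A²/(kg·m²)  ✗
  angular frequency (ω = 2πf): 1/s  ✗
  momentum (p = mv): kg·m/s  ✓ matches

Only momentum has units kg·m/s.

Answer: momentum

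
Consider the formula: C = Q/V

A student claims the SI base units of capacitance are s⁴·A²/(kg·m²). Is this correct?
Units of each symbol in C = Q/V:
  Q (charge, in coulombs): s·A
  V (voltage, in volts): kg·m²/(s³·A)  → in the denominator, contributes s³·A/(kg·m²)

Multiplying the contributions: [s·A] · [s³·A/(kg·m²)]
Adding exponents of each base unit: kg: -1, m: -2, s: 4, A: 2
SI base units of capacitance: s⁴·A²/(kg·m²)

The claimed units s⁴·A²/(kg·m²) match the derived units, so the claim is correct.

Answer: Yes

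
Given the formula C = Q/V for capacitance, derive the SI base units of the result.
Units of each symbol in C = Q/V:
  Q (charge, in coulombs): s·A
  V (voltage, in volts): kg·m²/(s³·A)  → in the denominator, contributes s³·A/(kg·m²)

Multiplying the contributions: [s·A] · [s³·A/(kg·m²)]
Adding exponents of each base unit: kg: -1, m: -2, s: 4, A: 2
SI base units of capacitance: s⁴·A²/(kg·m²)

Answer: s⁴·A²/(kg·m²)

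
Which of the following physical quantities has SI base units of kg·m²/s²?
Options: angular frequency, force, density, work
Checking the SI base units of each option:
  angular frequency (ω = 2πf): 1/s  ✗
  force (F = ma): kg·m/s²  ✗
  density (ρ = m/V): kg/m³  ✗
  work (W = Fd): kg·m²/s²  ✓ matches

Only work has units kg·m²/s².

Answer: work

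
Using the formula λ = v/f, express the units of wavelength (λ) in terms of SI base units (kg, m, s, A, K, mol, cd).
Units of each symbol in λ = v/f:
  v (wave speed): m/s
  f (frequency): 1/s  → in the denominator, contributes s

Multiplying the contributions: [m/s] · [s]
Adding exponents of each base unit: m: 1
SI base units of wavelength: m

Answer: m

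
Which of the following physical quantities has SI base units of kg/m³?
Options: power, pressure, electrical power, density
Checking the SI base units of each option:
  power (P = W/t): kg·m²/s³  ✗
  pressure (P = F/A): kg/(m·s²)  ✗
  electrical power (P = IV): kg·m²/s³  ✗
  density (ρ = m/V): kg/m³  ✓ matches

Only density has units kg/m³.

Answer: density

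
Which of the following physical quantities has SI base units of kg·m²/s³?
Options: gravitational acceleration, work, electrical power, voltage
Checking the SI base units of each option:
  gravitational acceleration (g = GM/r²): m/s²  ✗
  work (W = Fd): kg·m²/s²  ✗
  electrical power (P = IV): kg·m²/s³  ✓ matches
  voltage (V = IR): kg·m²/(s³·A)  ✗

Only electrical power has units kg·m²/s³.

Answer: electrical power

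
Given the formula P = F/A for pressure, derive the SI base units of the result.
Units of each symbol in P = F/A:
  F (force): kg·m/s²
  A (area): m²  → in the denominator, contributes 1/m²

Multiplying the contributions: [kg·m/s²] · [1/m²]
Adding exponents of each base unit: kg: 1, m: -1, s: -2
SI base units of pressure: kg/(m·s²)

Answer: kg/(m·s²)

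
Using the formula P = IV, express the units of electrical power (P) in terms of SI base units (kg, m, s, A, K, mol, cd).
Units of each symbol in P = IV:
  I (current): A
  V (voltage, in volts): kg·m²/(s³·A)

Multiplying the contributions: [A] · [kg·m²/(s³·A)]
Adding exponents of each base unit: kg: 1, m: 2, s: -3
SI base units of electrical power: kg·m²/s³

Answer: kg·m²/s³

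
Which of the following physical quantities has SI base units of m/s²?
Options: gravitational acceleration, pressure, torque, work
Checking the SI base units of each option:
  gravitational acceleration (g = GM/r²): m/s²  ✓ matches
  pressure (P = F/A): kg/(m·s²)  ✗
  torque (τ = Fr): kg·m²/s²  ✗
  work (W = Fd): kg·m²/s²  ✗

Only gravitational acceleration has units m/s².

Answer: gravitational acceleration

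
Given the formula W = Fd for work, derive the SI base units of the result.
Units of each symbol in W = Fd:
  F (force): kg·m/s²
  d (displacement): m

Multiplying the contributions: [kg·m/s²] · [m]
Adding exponents of each base unit: kg: 1, m: 2, s: -2
SI base units of work: kg·m²/s²

Answer: kg·m²/s²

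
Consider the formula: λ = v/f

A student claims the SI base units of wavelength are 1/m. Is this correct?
Units of each symbol in λ = v/f:
  v (wave speed): m/s
  f (frequency): 1/s  → in the denominator, contributes s

Multiplying the contributions: [m/s] · [s]
Adding exponents of each base unit: m: 1
SI base units of wavelength: m

The claimed units 1/m (exponents m: -1) do not match the derived units m (exponents m: 1), so the claim is incorrect.

Answer: No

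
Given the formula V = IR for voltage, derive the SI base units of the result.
Units of each symbol in V = IR:
  I (current): A
  R (resistance, in ohms): kg·m²/(s³·A²)

Multiplying the contributions: [A] · [kg·m²/(s³·A²)]
Adding exponents of each base unit: kg: 1, m: 2, s: -3, A: -1
SI base units of voltage: kg·m²/(s³·A)

Answer: kg·m²/(s³·A)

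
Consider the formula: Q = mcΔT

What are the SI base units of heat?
Units of each symbol in Q = mcΔT:
  m (mass): kg
  c (specific heat capacity, in J/(kg·K)): m²/(s²·K)
  ΔT (temperature change): K

Multiplying the contributions: [kg] · [m²/(s²·K)] · [K]
Adding exponents of each base unit: kg: 1, m: 2, s: -2
SI base units of heat: kg·m²/s²

Answer: kg·m²/s²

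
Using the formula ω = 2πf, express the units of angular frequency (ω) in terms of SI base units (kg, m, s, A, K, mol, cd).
Units of each symbol in ω = 2πf:
  f (frequency): 1/s
  The factor 2π is dimensionless.

Multiplying the contributions: [1/s]
Adding exponents of each base unit: s: -1
SI base units of angular frequency: 1/s

Answer: 1/s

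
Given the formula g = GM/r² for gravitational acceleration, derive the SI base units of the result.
Units of each symbol in g = GM/r²:
  G (gravitational constant): m³/(kg·s²)
  M (mass): kg
  r (distance): m  → to the power 2 in the denominator, contributes 1/m²

Multiplying the contributions: [m³/(kg·s²)] · [kg] · [1/m²]
Adding exponents of each base unit: m: 1, s: -2
SI base units of gravitational acceleration: m/s²

Answer: m/s²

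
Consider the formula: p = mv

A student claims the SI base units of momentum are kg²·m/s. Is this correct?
Units of each symbol in p = mv:
  m (mass): kg
  v (velocity): m/s

Multiplying the contributions: [kg] · [m/s]
Adding exponents of each base unit: kg: 1, m: 1, s: -1
SI base units of momentum: kg·m/s

The claimed units kg²·m/s (exponents kg: 2, m: 1, s: -1) do not match the derived units kg·m/s (exponents kg: 1, m: 1, s: -1), so the claim is incorrect.

Answer: No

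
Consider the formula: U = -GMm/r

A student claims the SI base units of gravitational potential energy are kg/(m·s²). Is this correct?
Units of each symbol in U = -GMm/r:
  G (gravitational constant): m³/(kg·s²)
  M (mass): kg
  m (mass): kg
  r (distance): m  → in the denominator, contributes 1/m
  The minus sign does not affect the units.

Multiplying the contributions: [m³/(kg·s²)] · [kg] · [kg] · [1/m]
Adding exponents of each base unit: kg: 1, m: 2, s: -2
SI base units of gravitational potential energy: kg·m²/s²

The claimed units kg/(m·s²) (exponents kg: 1, m: -1, s: -2) do not match the derived units kg·m²/s² (exponents kg: 1, m: 2, s: -2), so the claim is incorrect.

Answer: No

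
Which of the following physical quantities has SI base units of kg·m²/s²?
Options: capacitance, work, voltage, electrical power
Checking the SI base units of each option:
  capacitance (C = Q/V): s⁴·A²/(kg·m²)  ✗
  work (W = Fd): kg·m²/s²  ✓ matches
  voltage (V = IR): kg·m²/(s³·A)  ✗
  electrical power (P = IV): kg·m²/s³  ✗

Only work has units kg·m²/s².

Answer: work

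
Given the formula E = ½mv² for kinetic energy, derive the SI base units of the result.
Units of each symbol in E = ½mv²:
  m (mass): kg
  v (speed): m/s  → to the power 2, contributes m²/s²
  The factor ½ is dimensionless.

Multiplying the contributions: [kg] · [m²/s²]
Adding exponents of each base unit: kg: 1, m: 2, s: -2
SI base units of kinetic energy: kg·m²/s²

Answer: kg·m²/s²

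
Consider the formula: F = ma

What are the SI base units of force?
Units of each symbol in F = ma:
  m (mass): kg
  a (acceleration): m/s²

Multiplying the contributions: [kg] · [m/s²]
Adding exponents of each base unit: kg: 1, m: 1, s: -2
SI base units of force: kg·m/s²

Answer: kg·m/s²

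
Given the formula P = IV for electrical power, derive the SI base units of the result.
Units of each symbol in P = IV:
  I (current): A
  V (voltage, in volts): kg·m²/(s³·A)

Multiplying the contributions: [A] · [kg·m²/(s³·A)]
Adding exponents of each base unit: kg: 1, m: 2, s: -3
SI base units of electrical power: kg·m²/s³

Answer: kg·m²/s³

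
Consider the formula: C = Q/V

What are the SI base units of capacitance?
Units of each symbol in C = Q/V:
  Q (charge, in coulombs): s·A
  V (voltage, in volts): kg·m²/(s³·A)  → in the denominator, contributes s³·A/(kg·m²)

Multiplying the contributions: [s·A] · [s³·A/(kg·m²)]
Adding exponents of each base unit: kg: -1, m: -2, s: 4, A: 2
SI base units of capacitance: s⁴·A²/(kg·m²)

Answer: s⁴·A²/(kg·m²)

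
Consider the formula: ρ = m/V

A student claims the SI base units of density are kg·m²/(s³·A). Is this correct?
Units of each symbol in ρ = m/V:
  m (mass): kg
  V (volume): m³  → in the denominator, contributes 1/m³

Multiplying the contributions: [kg] · [1/m³]
Adding exponents of each base unit: kg: 1, m: -3
SI base units of density: kg/m³

The claimed units kg·m²/(s³·A) (exponents kg: 1, m: 2, s: -3, A: -1) do not match the derived units kg/m³ (exponents kg: 1, m: -3), so the claim is incorrect.

Answer: No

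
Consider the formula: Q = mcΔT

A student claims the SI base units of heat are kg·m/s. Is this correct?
Units of each symbol in Q = mcΔT:
  m (mass): kg
  c (specific heat capacity, in J/(kg·K)): m²/(s²·K)
  ΔT (temperature change): K

Multiplying the contributions: [kg] · [m²/(s²·K)] · [K]
Adding exponents of each base unit: kg: 1, m: 2, s: -2
SI base units of heat: kg·m²/s²

The claimed units kg·m/s (exponents kg: 1, m: 1, s: -1) do not match the derived units kg·m²/s² (exponents kg: 1, m: 2, s: -2), so the claim is incorrect.

Answer: No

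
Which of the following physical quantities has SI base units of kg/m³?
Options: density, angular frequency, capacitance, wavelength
Checking the SI base units of each option:
  density (ρ = m/V): kg/m³  ✓ matches
  angular frequency (ω = 2πf): 1/s  ✗
  capacitance (C = Q/V): s⁴·A²/(kg·m²)  ✗
  wavelength (λ = v/f): m  ✗

Only density has units kg/m³.

Answer: density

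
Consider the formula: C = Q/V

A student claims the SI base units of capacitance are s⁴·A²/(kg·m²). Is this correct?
Units of each symbol in C = Q/V:
  Q (charge, in coulombs): s·A
  V (voltage, in volts): kg·m²/(s³·A)  → in the denominator, contributes s³·A/(kg·m²)

Multiplying the contributions: [s·A] · [s³·A/(kg·m²)]
Adding exponents of each base unit: kg: -1, m: -2, s: 4, A: 2
SI base units of capacitance: s⁴·A²/(kg·m²)

The claimed units s⁴·A²/(kg·m²) match the derived units, so the claim is correct.

Answer: Yes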